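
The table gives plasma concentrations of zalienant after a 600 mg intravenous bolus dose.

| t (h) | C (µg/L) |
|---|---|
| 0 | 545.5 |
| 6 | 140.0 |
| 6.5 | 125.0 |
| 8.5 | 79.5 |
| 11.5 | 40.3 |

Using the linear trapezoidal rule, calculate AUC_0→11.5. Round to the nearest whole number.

AUC = 2507 µg/L·h

Trapezoidal AUC_0→11.5:
  [0→6]: (545.5+140.0)/2 × 6 = 2056.5
  [6→6.5]: (140.0+125.0)/2 × 0.5 = 66.25
  [6.5→8.5]: (125.0+79.5)/2 × 2 = 204.5
  [8.5→11.5]: (79.5+40.3)/2 × 3 = 179.7
  Sum = 2506.95 µg/L·h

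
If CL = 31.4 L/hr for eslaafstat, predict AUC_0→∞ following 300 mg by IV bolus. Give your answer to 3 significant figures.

AUC = 9.55 mg/L·hr

AUC_0→∞ = Dose_iv / CL
        = 300 / 31.4 = 9.55414 mg/L·hr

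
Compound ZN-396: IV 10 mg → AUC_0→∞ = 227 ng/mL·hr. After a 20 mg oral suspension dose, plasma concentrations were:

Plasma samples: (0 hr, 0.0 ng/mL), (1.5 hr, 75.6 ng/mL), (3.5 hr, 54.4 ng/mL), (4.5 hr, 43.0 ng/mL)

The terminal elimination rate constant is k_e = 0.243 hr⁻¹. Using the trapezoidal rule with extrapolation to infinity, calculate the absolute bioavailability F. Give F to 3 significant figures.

F = 0.908

Trapezoidal AUC_0→4.5 (oral suspension):
  [0→1.5]: (0.0+75.6)/2 × 1.5 = 56.7
  [1.5→3.5]: (75.6+54.4)/2 × 2 = 130.0
  [3.5→4.5]: (54.4+43.0)/2 × 1 = 48.7
  Sum = 235.4 ng/mL·hr
Tail: C_last/k_e = 43.0/0.243 = 176.955
AUC_0→∞ (oral suspension) = 235.4 + 176.955 = 412.355 ng/mL·hr
F = (AUC_ev/D_ev)/(AUC_iv/D_iv) = (412.355/20)/(227/10) = 20.61775/22.7 = 0.9083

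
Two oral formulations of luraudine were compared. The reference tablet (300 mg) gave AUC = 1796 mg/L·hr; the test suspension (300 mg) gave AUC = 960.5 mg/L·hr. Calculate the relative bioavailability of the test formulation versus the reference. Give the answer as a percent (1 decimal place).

F_rel = 53.5%

F_rel = (AUC_test/D_test) / (AUC_ref/D_ref)
      = (960.5/300) / (1796/300)
      = 3.20167 / 5.98667 = 0.5348 = 53.48%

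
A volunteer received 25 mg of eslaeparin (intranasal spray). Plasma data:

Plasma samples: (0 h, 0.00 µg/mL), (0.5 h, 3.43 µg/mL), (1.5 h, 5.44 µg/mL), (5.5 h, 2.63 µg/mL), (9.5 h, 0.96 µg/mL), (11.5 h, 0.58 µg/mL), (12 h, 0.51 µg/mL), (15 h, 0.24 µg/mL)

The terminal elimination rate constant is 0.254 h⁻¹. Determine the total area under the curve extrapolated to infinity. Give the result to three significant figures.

AUC = 32.5 µg/mL·h

Trapezoidal AUC_0→15:
  [0→0.5]: (0.00+3.43)/2 × 0.5 = 0.8575
  [0.5→1.5]: (3.43+5.44)/2 × 1 = 4.435
  [1.5→5.5]: (5.44+2.63)/2 × 4 = 16.14
  [5.5→9.5]: (2.63+0.96)/2 × 4 = 7.18
  [9.5→11.5]: (0.96+0.58)/2 × 2 = 1.54
  [11.5→12]: (0.58+0.51)/2 × 0.5 = 0.2725
  [12→15]: (0.51+0.24)/2 × 3 = 1.125
  Sum = 31.55 µg/mL·h
Extrapolated tail: C_last / k_e = 0.24 / 0.254 = 0.945
AUC_0→∞ = 31.55 + 0.945 = 32.495 µg/mL·h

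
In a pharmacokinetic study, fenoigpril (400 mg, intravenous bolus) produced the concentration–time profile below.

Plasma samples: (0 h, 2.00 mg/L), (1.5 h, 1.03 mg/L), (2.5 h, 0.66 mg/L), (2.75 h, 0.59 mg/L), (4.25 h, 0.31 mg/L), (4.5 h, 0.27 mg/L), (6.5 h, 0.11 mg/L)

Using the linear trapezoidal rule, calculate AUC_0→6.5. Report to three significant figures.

AUC = 4.40 mg/L·h

Trapezoidal AUC_0→6.5:
  [0→1.5]: (2.00+1.03)/2 × 1.5 = 2.2725
  [1.5→2.5]: (1.03+0.66)/2 × 1 = 0.845
  [2.5→2.75]: (0.66+0.59)/2 × 0.25 = 0.15625
  [2.75→4.25]: (0.59+0.31)/2 × 1.5 = 0.675
  [4.25→4.5]: (0.31+0.27)/2 × 0.25 = 0.0725
  [4.5→6.5]: (0.27+0.11)/2 × 2 = 0.38
  Sum = 4.40125 mg/L·h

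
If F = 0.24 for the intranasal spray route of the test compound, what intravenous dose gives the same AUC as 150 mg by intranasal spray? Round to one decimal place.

Systemic exposure from an extravascular dose = F × D_ev, so the equivalent IV dose is F × D_ev.
D_iv = F × D_ev = 0.24 × 150 = 36 mg

D_iv = 36.0 mg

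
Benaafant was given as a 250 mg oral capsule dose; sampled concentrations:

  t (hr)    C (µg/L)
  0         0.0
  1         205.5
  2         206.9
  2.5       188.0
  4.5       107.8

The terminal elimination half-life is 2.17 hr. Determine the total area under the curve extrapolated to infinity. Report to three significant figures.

AUC = 1040 µg/L·hr

Trapezoidal AUC_0→4.5:
  [0→1]: (0.0+205.5)/2 × 1 = 102.75
  [1→2]: (205.5+206.9)/2 × 1 = 206.2
  [2→2.5]: (206.9+188.0)/2 × 0.5 = 98.725
  [2.5→4.5]: (188.0+107.8)/2 × 2 = 295.8
  Sum = 703.475 µg/L·hr
k_e = ln2 / t½ = 0.693147 / 2.17 = 0.3194 hr^-1
Extrapolated tail: C_last / k_e = 107.8 / 0.3194 = 337.508
AUC_0→∞ = 703.475 + 337.508 = 1040.983 µg/L·hr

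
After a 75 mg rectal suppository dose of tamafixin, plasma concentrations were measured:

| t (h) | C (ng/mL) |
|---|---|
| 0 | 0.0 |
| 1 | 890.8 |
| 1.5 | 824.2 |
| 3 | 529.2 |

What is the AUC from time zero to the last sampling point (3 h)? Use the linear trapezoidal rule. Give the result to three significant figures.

AUC = 1890 ng/mL·h

Trapezoidal AUC_0→3:
  [0→1]: (0.0+890.8)/2 × 1 = 445.4
  [1→1.5]: (890.8+824.2)/2 × 0.5 = 428.75
  [1.5→3]: (824.2+529.2)/2 × 1.5 = 1015.05
  Sum = 1889.2 ng/mL·h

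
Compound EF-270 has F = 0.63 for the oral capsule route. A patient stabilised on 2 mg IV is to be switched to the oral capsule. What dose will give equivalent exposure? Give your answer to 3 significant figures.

For equal systemic exposure: F × D_ev = D_iv
D_ev = D_iv / F = 2 / 0.63 = 3.1746 mg

D_oral = 3.17 mg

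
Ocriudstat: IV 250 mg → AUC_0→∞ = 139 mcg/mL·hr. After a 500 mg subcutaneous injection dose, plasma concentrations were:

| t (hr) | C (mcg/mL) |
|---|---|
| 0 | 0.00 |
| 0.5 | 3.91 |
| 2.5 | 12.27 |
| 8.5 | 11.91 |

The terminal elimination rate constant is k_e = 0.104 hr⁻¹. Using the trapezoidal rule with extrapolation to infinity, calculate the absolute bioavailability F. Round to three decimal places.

F = 0.735

Trapezoidal AUC_0→8.5 (subcutaneous injection):
  [0→0.5]: (0.00+3.91)/2 × 0.5 = 0.9775
  [0.5→2.5]: (3.91+12.27)/2 × 2 = 16.18
  [2.5→8.5]: (12.27+11.91)/2 × 6 = 72.54
  Sum = 89.6975 mcg/mL·hr
Tail: C_last/k_e = 11.91/0.104 = 114.519
AUC_0→∞ (subcutaneous injection) = 89.6975 + 114.519 = 204.2165 mcg/mL·hr
F = (AUC_ev/D_ev)/(AUC_iv/D_iv) = (204.2165/500)/(139/250) = 0.408433/0.556 = 0.7346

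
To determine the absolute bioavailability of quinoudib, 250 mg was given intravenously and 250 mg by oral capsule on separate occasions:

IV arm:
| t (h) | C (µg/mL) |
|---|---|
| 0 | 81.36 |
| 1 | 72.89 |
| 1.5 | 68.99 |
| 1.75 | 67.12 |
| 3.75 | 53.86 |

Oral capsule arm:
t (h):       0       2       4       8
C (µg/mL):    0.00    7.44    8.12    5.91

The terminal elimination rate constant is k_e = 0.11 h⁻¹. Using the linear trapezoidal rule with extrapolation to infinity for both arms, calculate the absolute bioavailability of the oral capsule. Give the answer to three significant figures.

Trapezoidal AUC_0→3.75 (IV):
  [0→1]: (81.36+72.89)/2 × 1 = 77.125
  [1→1.5]: (72.89+68.99)/2 × 0.5 = 35.47
  [1.5→1.75]: (68.99+67.12)/2 × 0.25 = 17.01375
  [1.75→3.75]: (67.12+53.86)/2 × 2 = 120.98
  Sum = 250.58875 µg/mL·h
IV tail: 53.86/0.11 = 489.636; AUC_iv,0→∞ = 250.58875 + 489.636 = 740.22475 µg/mL·h
Trapezoidal AUC_0→8 (oral capsule):
  [0→2]: (0.00+7.44)/2 × 2 = 7.44
  [2→4]: (7.44+8.12)/2 × 2 = 15.56
  [4→8]: (8.12+5.91)/2 × 4 = 28.06
  Sum = 51.06 µg/mL·h
oral capsule tail: 5.91/0.11 = 53.727; AUC_ev,0→∞ = 51.06 + 53.727 = 104.787 µg/mL·h
F = (AUC_ev/D_ev)/(AUC_iv/D_iv) = (104.787/250)/(740.22475/250) = 0.419148/2.960899 = 0.1416

F = 0.142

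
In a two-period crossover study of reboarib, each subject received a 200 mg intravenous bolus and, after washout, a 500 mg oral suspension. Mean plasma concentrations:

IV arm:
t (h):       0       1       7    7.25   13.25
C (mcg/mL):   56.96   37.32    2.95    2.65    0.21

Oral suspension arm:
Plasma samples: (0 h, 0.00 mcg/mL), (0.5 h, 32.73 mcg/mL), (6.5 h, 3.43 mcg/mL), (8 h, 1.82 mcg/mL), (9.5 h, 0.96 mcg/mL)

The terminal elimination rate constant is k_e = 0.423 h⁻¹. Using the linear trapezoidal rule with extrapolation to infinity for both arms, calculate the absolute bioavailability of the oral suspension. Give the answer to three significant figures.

Trapezoidal AUC_0→13.25 (IV):
  [0→1]: (56.96+37.32)/2 × 1 = 47.14
  [1→7]: (37.32+2.95)/2 × 6 = 120.81
  [7→7.25]: (2.95+2.65)/2 × 0.25 = 0.7
  [7.25→13.25]: (2.65+0.21)/2 × 6 = 8.58
  Sum = 177.23 mcg/mL·h
IV tail: 0.21/0.423 = 0.496; AUC_iv,0→∞ = 177.23 + 0.496 = 177.726 mcg/mL·h
Trapezoidal AUC_0→9.5 (oral suspension):
  [0→0.5]: (0.00+32.73)/2 × 0.5 = 8.1825
  [0.5→6.5]: (32.73+3.43)/2 × 6 = 108.48
  [6.5→8]: (3.43+1.82)/2 × 1.5 = 3.9375
  [8→9.5]: (1.82+0.96)/2 × 1.5 = 2.085
  Sum = 122.685 mcg/mL·h
oral suspension tail: 0.96/0.423 = 2.270; AUC_ev,0→∞ = 122.685 + 2.270 = 124.955 mcg/mL·h
F = (AUC_ev/D_ev)/(AUC_iv/D_iv) = (124.955/500)/(177.726/200) = 0.24991/0.88863 = 0.2812

F = 0.281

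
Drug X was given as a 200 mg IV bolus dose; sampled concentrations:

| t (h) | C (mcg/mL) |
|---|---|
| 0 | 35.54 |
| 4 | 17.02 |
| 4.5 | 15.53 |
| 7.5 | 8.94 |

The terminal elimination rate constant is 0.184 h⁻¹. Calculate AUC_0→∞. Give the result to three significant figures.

AUC = 199 mcg/mL·h

Trapezoidal AUC_0→7.5:
  [0→4]: (35.54+17.02)/2 × 4 = 105.12
  [4→4.5]: (17.02+15.53)/2 × 0.5 = 8.1375
  [4.5→7.5]: (15.53+8.94)/2 × 3 = 36.705
  Sum = 149.9625 mcg/mL·h
Extrapolated tail: C_last / k_e = 8.94 / 0.184 = 48.587
AUC_0→∞ = 149.9625 + 48.587 = 198.5495 mcg/mL·h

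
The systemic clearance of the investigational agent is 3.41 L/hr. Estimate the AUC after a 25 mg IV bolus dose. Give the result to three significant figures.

AUC = 7.33 mg/L·hr

AUC_0→∞ = Dose_iv / CL
        = 25 / 3.41 = 7.33138 mg/L·hr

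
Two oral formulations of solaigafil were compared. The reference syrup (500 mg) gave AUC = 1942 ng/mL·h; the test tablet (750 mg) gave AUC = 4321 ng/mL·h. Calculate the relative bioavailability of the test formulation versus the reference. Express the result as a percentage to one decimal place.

F_rel = 148.3%

F_rel = (AUC_test/D_test) / (AUC_ref/D_ref)
      = (4321/750) / (1942/500)
      = 5.76133 / 3.884 = 1.4833 = 148.33%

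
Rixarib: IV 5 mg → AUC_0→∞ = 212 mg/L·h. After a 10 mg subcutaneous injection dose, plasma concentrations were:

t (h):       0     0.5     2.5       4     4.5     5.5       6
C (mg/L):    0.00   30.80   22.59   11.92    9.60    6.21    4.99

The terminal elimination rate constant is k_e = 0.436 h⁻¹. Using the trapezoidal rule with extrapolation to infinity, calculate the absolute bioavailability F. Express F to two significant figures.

F = 0.27

Trapezoidal AUC_0→6 (subcutaneous injection):
  [0→0.5]: (0.00+30.80)/2 × 0.5 = 7.7
  [0.5→2.5]: (30.80+22.59)/2 × 2 = 53.39
  [2.5→4]: (22.59+11.92)/2 × 1.5 = 25.8825
  [4→4.5]: (11.92+9.60)/2 × 0.5 = 5.38
  [4.5→5.5]: (9.60+6.21)/2 × 1 = 7.905
  [5.5→6]: (6.21+4.99)/2 × 0.5 = 2.8
  Sum = 103.0575 mg/L·h
Tail: C_last/k_e = 4.99/0.436 = 11.445
AUC_0→∞ (subcutaneous injection) = 103.0575 + 11.445 = 114.5025 mg/L·h
F = (AUC_ev/D_ev)/(AUC_iv/D_iv) = (114.5025/10)/(212/5) = 11.45025/42.4 = 0.2701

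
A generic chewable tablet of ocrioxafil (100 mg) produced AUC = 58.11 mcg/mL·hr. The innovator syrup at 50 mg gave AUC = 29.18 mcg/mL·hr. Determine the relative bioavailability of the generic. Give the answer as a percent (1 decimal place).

F_rel = (AUC_test/D_test) / (AUC_ref/D_ref)
      = (58.11/100) / (29.18/50)
      = 0.5811 / 0.5836 = 0.9957 = 99.57%

F_rel = 99.6%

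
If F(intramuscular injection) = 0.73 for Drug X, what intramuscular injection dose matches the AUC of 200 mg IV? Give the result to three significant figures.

D_intramuscular = 274 mg

For equal systemic exposure: F × D_ev = D_iv
D_ev = D_iv / F = 200 / 0.73 = 273.973 mg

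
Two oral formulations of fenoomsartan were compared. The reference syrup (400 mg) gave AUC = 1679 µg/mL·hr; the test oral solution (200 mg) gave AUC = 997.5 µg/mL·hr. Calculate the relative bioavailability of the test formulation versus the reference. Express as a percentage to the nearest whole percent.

F_rel = (AUC_test/D_test) / (AUC_ref/D_ref)
      = (997.5/200) / (1679/400)
      = 4.9875 / 4.1975 = 1.1882 = 118.82%

F_rel = 119%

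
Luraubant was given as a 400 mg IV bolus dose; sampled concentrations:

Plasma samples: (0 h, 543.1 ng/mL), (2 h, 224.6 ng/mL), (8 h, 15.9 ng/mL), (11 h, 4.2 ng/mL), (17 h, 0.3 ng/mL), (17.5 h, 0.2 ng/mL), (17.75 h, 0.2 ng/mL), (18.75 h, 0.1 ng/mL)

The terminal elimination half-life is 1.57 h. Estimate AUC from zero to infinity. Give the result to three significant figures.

Trapezoidal AUC_0→18.75:
  [0→2]: (543.1+224.6)/2 × 2 = 767.7
  [2→8]: (224.6+15.9)/2 × 6 = 721.5
  [8→11]: (15.9+4.2)/2 × 3 = 30.15
  [11→17]: (4.2+0.3)/2 × 6 = 13.5
  [17→17.5]: (0.3+0.2)/2 × 0.5 = 0.125
  [17.5→17.75]: (0.2+0.2)/2 × 0.25 = 0.05
  [17.75→18.75]: (0.2+0.1)/2 × 1 = 0.15
  Sum = 1533.175 ng/mL·h
k_e = ln2 / t½ = 0.693147 / 1.57 = 0.4415 h^-1
Extrapolated tail: C_last / k_e = 0.1 / 0.4415 = 0.227
AUC_0→∞ = 1533.175 + 0.227 = 1533.402 ng/mL·h

AUC = 1530 ng/mL·h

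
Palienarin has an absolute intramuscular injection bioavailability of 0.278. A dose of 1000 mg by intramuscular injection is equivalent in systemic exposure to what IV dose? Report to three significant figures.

Systemic exposure from an extravascular dose = F × D_ev, so the equivalent IV dose is F × D_ev.
D_iv = F × D_ev = 0.278 × 1000 = 278 mg

D_iv = 278 mg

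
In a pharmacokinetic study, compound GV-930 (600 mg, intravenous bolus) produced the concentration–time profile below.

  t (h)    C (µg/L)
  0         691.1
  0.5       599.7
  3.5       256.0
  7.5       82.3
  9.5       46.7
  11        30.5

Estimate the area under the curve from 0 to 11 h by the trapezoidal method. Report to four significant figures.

Trapezoidal AUC_0→11:
  [0→0.5]: (691.1+599.7)/2 × 0.5 = 322.7
  [0.5→3.5]: (599.7+256.0)/2 × 3 = 1283.55
  [3.5→7.5]: (256.0+82.3)/2 × 4 = 676.6
  [7.5→9.5]: (82.3+46.7)/2 × 2 = 129.0
  [9.5→11]: (46.7+30.5)/2 × 1.5 = 57.9
  Sum = 2469.75 µg/L·h

AUC = 2470 µg/L·h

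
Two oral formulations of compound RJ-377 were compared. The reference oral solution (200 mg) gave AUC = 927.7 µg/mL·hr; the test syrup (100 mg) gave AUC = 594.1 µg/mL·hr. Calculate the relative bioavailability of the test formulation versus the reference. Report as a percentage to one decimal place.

F_rel = (AUC_test/D_test) / (AUC_ref/D_ref)
      = (594.1/100) / (927.7/200)
      = 5.941 / 4.6385 = 1.2808 = 128.08%

F_rel = 128.1%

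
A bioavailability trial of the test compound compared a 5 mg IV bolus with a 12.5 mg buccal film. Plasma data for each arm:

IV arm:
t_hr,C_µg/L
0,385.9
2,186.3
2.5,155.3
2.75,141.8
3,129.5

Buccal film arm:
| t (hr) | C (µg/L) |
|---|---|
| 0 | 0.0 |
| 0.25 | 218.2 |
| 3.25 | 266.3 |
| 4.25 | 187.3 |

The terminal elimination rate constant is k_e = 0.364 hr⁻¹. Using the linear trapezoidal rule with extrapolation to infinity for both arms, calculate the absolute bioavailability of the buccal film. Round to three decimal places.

F = 0.552

Trapezoidal AUC_0→3 (IV):
  [0→2]: (385.9+186.3)/2 × 2 = 572.2
  [2→2.5]: (186.3+155.3)/2 × 0.5 = 85.4
  [2.5→2.75]: (155.3+141.8)/2 × 0.25 = 37.1375
  [2.75→3]: (141.8+129.5)/2 × 0.25 = 33.9125
  Sum = 728.65 µg/L·hr
IV tail: 129.5/0.364 = 355.769; AUC_iv,0→∞ = 728.65 + 355.769 = 1084.419 µg/L·hr
Trapezoidal AUC_0→4.25 (buccal film):
  [0→0.25]: (0.0+218.2)/2 × 0.25 = 27.275
  [0.25→3.25]: (218.2+266.3)/2 × 3 = 726.75
  [3.25→4.25]: (266.3+187.3)/2 × 1 = 226.8
  Sum = 980.825 µg/L·hr
buccal film tail: 187.3/0.364 = 514.560; AUC_ev,0→∞ = 980.825 + 514.560 = 1495.385 µg/L·hr
F = (AUC_ev/D_ev)/(AUC_iv/D_iv) = (1495.385/12.5)/(1084.419/5) = 119.6308/216.8838 = 0.5516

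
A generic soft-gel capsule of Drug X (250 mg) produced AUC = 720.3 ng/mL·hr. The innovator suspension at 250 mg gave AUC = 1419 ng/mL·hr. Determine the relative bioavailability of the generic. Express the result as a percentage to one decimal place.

F_rel = 50.8%

F_rel = (AUC_test/D_test) / (AUC_ref/D_ref)
      = (720.3/250) / (1419/250)
      = 2.8812 / 5.676 = 0.5076 = 50.76%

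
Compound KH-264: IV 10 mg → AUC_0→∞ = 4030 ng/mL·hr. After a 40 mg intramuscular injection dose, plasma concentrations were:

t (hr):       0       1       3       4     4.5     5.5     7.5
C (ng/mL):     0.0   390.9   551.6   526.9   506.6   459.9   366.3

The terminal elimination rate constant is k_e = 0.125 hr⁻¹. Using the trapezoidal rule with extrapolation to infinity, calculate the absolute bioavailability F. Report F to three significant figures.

Trapezoidal AUC_0→7.5 (intramuscular injection):
  [0→1]: (0.0+390.9)/2 × 1 = 195.45
  [1→3]: (390.9+551.6)/2 × 2 = 942.5
  [3→4]: (551.6+526.9)/2 × 1 = 539.25
  [4→4.5]: (526.9+506.6)/2 × 0.5 = 258.375
  [4.5→5.5]: (506.6+459.9)/2 × 1 = 483.25
  [5.5→7.5]: (459.9+366.3)/2 × 2 = 826.2
  Sum = 3245.025 ng/mL·hr
Tail: C_last/k_e = 366.3/0.125 = 2930.400
AUC_0→∞ (intramuscular injection) = 3245.025 + 2930.400 = 6175.425 ng/mL·hr
F = (AUC_ev/D_ev)/(AUC_iv/D_iv) = (6175.425/40)/(4030/10) = 154.386/403 = 0.3831

F = 0.383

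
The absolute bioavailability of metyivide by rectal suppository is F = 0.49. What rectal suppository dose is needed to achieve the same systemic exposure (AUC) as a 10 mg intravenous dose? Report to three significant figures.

D_rectal = 20.4 mg

For equal systemic exposure: F × D_ev = D_iv
D_ev = D_iv / F = 10 / 0.49 = 20.4082 mg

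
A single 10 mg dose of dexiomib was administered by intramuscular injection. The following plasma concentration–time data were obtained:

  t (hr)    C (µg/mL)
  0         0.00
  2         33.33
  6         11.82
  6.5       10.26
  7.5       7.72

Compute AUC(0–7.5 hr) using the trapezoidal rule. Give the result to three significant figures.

Trapezoidal AUC_0→7.5:
  [0→2]: (0.00+33.33)/2 × 2 = 33.33
  [2→6]: (33.33+11.82)/2 × 4 = 90.3
  [6→6.5]: (11.82+10.26)/2 × 0.5 = 5.52
  [6.5→7.5]: (10.26+7.72)/2 × 1 = 8.99
  Sum = 138.14 µg/mL·hr

AUC = 138 µg/mL·hr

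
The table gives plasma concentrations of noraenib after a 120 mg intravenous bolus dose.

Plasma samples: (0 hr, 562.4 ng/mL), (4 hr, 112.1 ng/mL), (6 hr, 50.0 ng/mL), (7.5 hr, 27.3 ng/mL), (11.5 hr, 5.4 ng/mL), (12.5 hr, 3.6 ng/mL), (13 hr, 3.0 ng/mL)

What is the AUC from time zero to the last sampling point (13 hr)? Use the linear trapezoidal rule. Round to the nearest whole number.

AUC = 1641 ng/mL·hr

Trapezoidal AUC_0→13:
  [0→4]: (562.4+112.1)/2 × 4 = 1349.0
  [4→6]: (112.1+50.0)/2 × 2 = 162.1
  [6→7.5]: (50.0+27.3)/2 × 1.5 = 57.975
  [7.5→11.5]: (27.3+5.4)/2 × 4 = 65.4
  [11.5→12.5]: (5.4+3.6)/2 × 1 = 4.5
  [12.5→13]: (3.6+3.0)/2 × 0.5 = 1.65
  Sum = 1640.625 ng/mL·hr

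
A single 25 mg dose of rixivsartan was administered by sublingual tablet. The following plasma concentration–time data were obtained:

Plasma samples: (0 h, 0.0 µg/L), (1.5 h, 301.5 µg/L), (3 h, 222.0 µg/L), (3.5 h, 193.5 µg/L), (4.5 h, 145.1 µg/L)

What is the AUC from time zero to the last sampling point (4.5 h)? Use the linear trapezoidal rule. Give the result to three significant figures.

AUC = 892 µg/L·h

Trapezoidal AUC_0→4.5:
  [0→1.5]: (0.0+301.5)/2 × 1.5 = 226.125
  [1.5→3]: (301.5+222.0)/2 × 1.5 = 392.625
  [3→3.5]: (222.0+193.5)/2 × 0.5 = 103.875
  [3.5→4.5]: (193.5+145.1)/2 × 1 = 169.3
  Sum = 891.925 µg/L·h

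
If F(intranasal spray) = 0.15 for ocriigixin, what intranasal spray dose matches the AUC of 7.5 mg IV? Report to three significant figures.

D_intranasal = 50.0 mg

For equal systemic exposure: F × D_ev = D_iv
D_ev = D_iv / F = 7.5 / 0.15 = 50 mg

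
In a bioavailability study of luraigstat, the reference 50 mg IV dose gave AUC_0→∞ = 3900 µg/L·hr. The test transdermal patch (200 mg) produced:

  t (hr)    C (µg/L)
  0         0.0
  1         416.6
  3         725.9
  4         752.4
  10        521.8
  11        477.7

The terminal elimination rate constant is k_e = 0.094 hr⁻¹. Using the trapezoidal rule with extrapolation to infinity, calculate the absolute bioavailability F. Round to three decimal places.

F = 0.737

Trapezoidal AUC_0→11 (transdermal patch):
  [0→1]: (0.0+416.6)/2 × 1 = 208.3
  [1→3]: (416.6+725.9)/2 × 2 = 1142.5
  [3→4]: (725.9+752.4)/2 × 1 = 739.15
  [4→10]: (752.4+521.8)/2 × 6 = 3822.6
  [10→11]: (521.8+477.7)/2 × 1 = 499.75
  Sum = 6412.3 µg/L·hr
Tail: C_last/k_e = 477.7/0.094 = 5081.915
AUC_0→∞ (transdermal patch) = 6412.3 + 5081.915 = 11494.215 µg/L·hr
F = (AUC_ev/D_ev)/(AUC_iv/D_iv) = (11494.215/200)/(3900/50) = 57.471075/78 = 0.7368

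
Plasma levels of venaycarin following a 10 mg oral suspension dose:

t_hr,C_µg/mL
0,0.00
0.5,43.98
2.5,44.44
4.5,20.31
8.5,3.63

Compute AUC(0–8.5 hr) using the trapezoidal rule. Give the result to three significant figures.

Trapezoidal AUC_0→8.5:
  [0→0.5]: (0.00+43.98)/2 × 0.5 = 10.995
  [0.5→2.5]: (43.98+44.44)/2 × 2 = 88.42
  [2.5→4.5]: (44.44+20.31)/2 × 2 = 64.75
  [4.5→8.5]: (20.31+3.63)/2 × 4 = 47.88
  Sum = 212.045 µg/mL·hr

AUC = 212 µg/mL·hr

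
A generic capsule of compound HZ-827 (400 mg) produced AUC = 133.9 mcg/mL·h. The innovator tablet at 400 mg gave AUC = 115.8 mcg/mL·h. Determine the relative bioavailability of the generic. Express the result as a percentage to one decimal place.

F_rel = (AUC_test/D_test) / (AUC_ref/D_ref)
      = (133.9/400) / (115.8/400)
      = 0.33475 / 0.2895 = 1.1563 = 115.63%

F_rel = 115.6%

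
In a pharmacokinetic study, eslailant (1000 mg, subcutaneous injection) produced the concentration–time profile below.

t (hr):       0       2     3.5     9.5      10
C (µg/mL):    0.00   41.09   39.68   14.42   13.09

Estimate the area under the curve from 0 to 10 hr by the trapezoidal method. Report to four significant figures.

Trapezoidal AUC_0→10:
  [0→2]: (0.00+41.09)/2 × 2 = 41.09
  [2→3.5]: (41.09+39.68)/2 × 1.5 = 60.5775
  [3.5→9.5]: (39.68+14.42)/2 × 6 = 162.3
  [9.5→10]: (14.42+13.09)/2 × 0.5 = 6.8775
  Sum = 270.845 µg/mL·hr

AUC = 270.8 µg/mL·hr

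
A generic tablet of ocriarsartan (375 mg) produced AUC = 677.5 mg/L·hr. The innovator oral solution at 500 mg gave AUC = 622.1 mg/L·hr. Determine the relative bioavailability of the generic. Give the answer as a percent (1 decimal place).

F_rel = 145.2%

F_rel = (AUC_test/D_test) / (AUC_ref/D_ref)
      = (677.5/375) / (622.1/500)
      = 1.80667 / 1.2442 = 1.4521 = 145.21%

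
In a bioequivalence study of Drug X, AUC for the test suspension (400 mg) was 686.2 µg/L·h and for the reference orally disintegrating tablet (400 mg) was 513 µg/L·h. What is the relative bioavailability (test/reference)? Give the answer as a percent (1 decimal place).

F_rel = (AUC_test/D_test) / (AUC_ref/D_ref)
      = (686.2/400) / (513/400)
      = 1.7155 / 1.2825 = 1.3376 = 133.76%

F_rel = 133.8%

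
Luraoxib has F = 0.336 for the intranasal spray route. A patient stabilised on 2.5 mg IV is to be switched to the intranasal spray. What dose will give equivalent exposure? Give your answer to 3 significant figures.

For equal systemic exposure: F × D_ev = D_iv
D_ev = D_iv / F = 2.5 / 0.336 = 7.44048 mg

D_intranasal = 7.44 mg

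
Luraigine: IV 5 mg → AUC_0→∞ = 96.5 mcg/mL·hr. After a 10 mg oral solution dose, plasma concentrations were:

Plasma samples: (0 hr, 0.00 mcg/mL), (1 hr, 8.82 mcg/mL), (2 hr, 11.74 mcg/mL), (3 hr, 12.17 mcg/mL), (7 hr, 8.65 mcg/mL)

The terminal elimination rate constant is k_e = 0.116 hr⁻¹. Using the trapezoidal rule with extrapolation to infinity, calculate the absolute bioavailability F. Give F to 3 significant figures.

F = 0.740

Trapezoidal AUC_0→7 (oral solution):
  [0→1]: (0.00+8.82)/2 × 1 = 4.41
  [1→2]: (8.82+11.74)/2 × 1 = 10.28
  [2→3]: (11.74+12.17)/2 × 1 = 11.955
  [3→7]: (12.17+8.65)/2 × 4 = 41.64
  Sum = 68.285 mcg/mL·hr
Tail: C_last/k_e = 8.65/0.116 = 74.569
AUC_0→∞ (oral solution) = 68.285 + 74.569 = 142.854 mcg/mL·hr
F = (AUC_ev/D_ev)/(AUC_iv/D_iv) = (142.854/10)/(96.5/5) = 14.2854/19.3 = 0.7402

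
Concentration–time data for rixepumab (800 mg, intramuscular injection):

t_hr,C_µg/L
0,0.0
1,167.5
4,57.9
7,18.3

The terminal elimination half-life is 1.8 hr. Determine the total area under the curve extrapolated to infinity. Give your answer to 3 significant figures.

Trapezoidal AUC_0→7:
  [0→1]: (0.0+167.5)/2 × 1 = 83.75
  [1→4]: (167.5+57.9)/2 × 3 = 338.1
  [4→7]: (57.9+18.3)/2 × 3 = 114.3
  Sum = 536.15 µg/L·hr
k_e = ln2 / t½ = 0.693147 / 1.8 = 0.3851 hr^-1
Extrapolated tail: C_last / k_e = 18.3 / 0.3851 = 47.520
AUC_0→∞ = 536.15 + 47.520 = 583.67 µg/L·hr

AUC = 584 µg/L·hr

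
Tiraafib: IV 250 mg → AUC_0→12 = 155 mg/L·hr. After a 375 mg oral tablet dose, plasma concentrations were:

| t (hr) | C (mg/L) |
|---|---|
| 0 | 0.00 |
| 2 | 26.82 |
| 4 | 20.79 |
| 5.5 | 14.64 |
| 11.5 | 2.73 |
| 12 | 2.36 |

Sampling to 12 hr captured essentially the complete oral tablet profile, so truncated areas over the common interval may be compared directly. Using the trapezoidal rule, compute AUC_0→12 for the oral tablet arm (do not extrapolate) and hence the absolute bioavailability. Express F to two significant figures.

F = 0.66

Trapezoidal AUC_0→12 (oral tablet):
  [0→2]: (0.00+26.82)/2 × 2 = 26.82
  [2→4]: (26.82+20.79)/2 × 2 = 47.61
  [4→5.5]: (20.79+14.64)/2 × 1.5 = 26.5725
  [5.5→11.5]: (14.64+2.73)/2 × 6 = 52.11
  [11.5→12]: (2.73+2.36)/2 × 0.5 = 1.2725
  Sum = 154.385 mg/L·hr
F = (AUC_ev/D_ev)/(AUC_iv/D_iv) = (154.385/375)/(155/250) = 0.411693/0.62 = 0.6640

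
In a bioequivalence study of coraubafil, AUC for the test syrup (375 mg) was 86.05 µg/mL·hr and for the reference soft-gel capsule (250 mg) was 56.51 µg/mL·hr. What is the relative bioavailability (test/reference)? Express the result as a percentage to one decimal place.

F_rel = (AUC_test/D_test) / (AUC_ref/D_ref)
      = (86.05/375) / (56.51/250)
      = 0.229467 / 0.22604 = 1.0152 = 101.52%

F_rel = 101.5%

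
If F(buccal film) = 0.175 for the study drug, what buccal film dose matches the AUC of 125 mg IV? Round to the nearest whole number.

For equal systemic exposure: F × D_ev = D_iv
D_ev = D_iv / F = 125 / 0.175 = 714.286 mg

D_buccal = 714 mg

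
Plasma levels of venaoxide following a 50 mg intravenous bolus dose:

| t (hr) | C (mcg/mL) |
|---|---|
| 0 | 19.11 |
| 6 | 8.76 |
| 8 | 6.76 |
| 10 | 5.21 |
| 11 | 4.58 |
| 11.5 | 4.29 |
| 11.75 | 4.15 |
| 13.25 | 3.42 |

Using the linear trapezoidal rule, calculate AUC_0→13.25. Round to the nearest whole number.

Trapezoidal AUC_0→13.25:
  [0→6]: (19.11+8.76)/2 × 6 = 83.61
  [6→8]: (8.76+6.76)/2 × 2 = 15.52
  [8→10]: (6.76+5.21)/2 × 2 = 11.97
  [10→11]: (5.21+4.58)/2 × 1 = 4.895
  [11→11.5]: (4.58+4.29)/2 × 0.5 = 2.2175
  [11.5→11.75]: (4.29+4.15)/2 × 0.25 = 1.055
  [11.75→13.25]: (4.15+3.42)/2 × 1.5 = 5.6775
  Sum = 124.945 mcg/mL·hr

AUC = 125 mcg/mL·hr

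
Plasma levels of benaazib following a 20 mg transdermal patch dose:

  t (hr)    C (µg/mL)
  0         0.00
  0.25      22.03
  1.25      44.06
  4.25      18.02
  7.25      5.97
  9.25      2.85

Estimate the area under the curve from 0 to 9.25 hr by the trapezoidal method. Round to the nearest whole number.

AUC = 174 µg/mL·hr

Trapezoidal AUC_0→9.25:
  [0→0.25]: (0.00+22.03)/2 × 0.25 = 2.75375
  [0.25→1.25]: (22.03+44.06)/2 × 1 = 33.045
  [1.25→4.25]: (44.06+18.02)/2 × 3 = 93.12
  [4.25→7.25]: (18.02+5.97)/2 × 3 = 35.985
  [7.25→9.25]: (5.97+2.85)/2 × 2 = 8.82
  Sum = 173.72375 µg/mL·hr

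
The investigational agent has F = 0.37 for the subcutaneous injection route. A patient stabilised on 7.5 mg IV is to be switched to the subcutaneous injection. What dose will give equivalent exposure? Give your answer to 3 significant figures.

D_subcutaneous = 20.3 mg

For equal systemic exposure: F × D_ev = D_iv
D_ev = D_iv / F = 7.5 / 0.37 = 20.2703 mg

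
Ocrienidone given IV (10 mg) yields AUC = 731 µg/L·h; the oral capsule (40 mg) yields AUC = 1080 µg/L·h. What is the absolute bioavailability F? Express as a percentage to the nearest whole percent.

F = (AUC_ev / D_ev) / (AUC_iv / D_iv)
  = (1080/40) / (731/10)
  = 27 / 73.1 = 0.3694
  = 36.94%

F = 37%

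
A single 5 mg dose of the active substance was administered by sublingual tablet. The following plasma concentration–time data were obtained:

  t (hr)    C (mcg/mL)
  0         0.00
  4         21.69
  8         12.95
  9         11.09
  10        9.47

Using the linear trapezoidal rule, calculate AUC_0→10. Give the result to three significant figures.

AUC = 135 mcg/mL·hr

Trapezoidal AUC_0→10:
  [0→4]: (0.00+21.69)/2 × 4 = 43.38
  [4→8]: (21.69+12.95)/2 × 4 = 69.28
  [8→9]: (12.95+11.09)/2 × 1 = 12.02
  [9→10]: (11.09+9.47)/2 × 1 = 10.28
  Sum = 134.96 mcg/mL·hr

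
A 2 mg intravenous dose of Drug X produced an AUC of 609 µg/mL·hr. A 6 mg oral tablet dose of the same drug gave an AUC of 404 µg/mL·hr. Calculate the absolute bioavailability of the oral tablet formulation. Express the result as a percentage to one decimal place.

F = (AUC_ev / D_ev) / (AUC_iv / D_iv)
  = (404/6) / (609/2)
  = 67.3333 / 304.5 = 0.2211
  = 22.11%

F = 22.1%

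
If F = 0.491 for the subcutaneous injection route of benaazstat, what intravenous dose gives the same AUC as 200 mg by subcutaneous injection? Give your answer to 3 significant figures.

Systemic exposure from an extravascular dose = F × D_ev, so the equivalent IV dose is F × D_ev.
D_iv = F × D_ev = 0.491 × 200 = 98.2 mg

D_iv = 98.2 mg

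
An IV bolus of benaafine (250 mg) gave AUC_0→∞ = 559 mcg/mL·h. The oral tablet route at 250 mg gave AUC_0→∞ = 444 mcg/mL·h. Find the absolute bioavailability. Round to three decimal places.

F = (AUC_ev / D_ev) / (AUC_iv / D_iv)
  = (444/250) / (559/250)
  = 1.776 / 2.236 = 0.7943

F = 0.794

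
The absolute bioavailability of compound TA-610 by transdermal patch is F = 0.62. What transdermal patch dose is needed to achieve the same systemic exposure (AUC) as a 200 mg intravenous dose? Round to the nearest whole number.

D_transdermal = 323 mg

For equal systemic exposure: F × D_ev = D_iv
D_ev = D_iv / F = 200 / 0.62 = 322.581 mg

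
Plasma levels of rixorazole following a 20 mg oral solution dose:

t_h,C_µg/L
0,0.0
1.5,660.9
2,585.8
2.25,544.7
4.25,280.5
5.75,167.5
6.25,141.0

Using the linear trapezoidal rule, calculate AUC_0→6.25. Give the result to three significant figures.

AUC = 2190 µg/L·h

Trapezoidal AUC_0→6.25:
  [0→1.5]: (0.0+660.9)/2 × 1.5 = 495.675
  [1.5→2]: (660.9+585.8)/2 × 0.5 = 311.675
  [2→2.25]: (585.8+544.7)/2 × 0.25 = 141.3125
  [2.25→4.25]: (544.7+280.5)/2 × 2 = 825.2
  [4.25→5.75]: (280.5+167.5)/2 × 1.5 = 336.0
  [5.75→6.25]: (167.5+141.0)/2 × 0.5 = 77.125
  Sum = 2186.9875 µg/L·h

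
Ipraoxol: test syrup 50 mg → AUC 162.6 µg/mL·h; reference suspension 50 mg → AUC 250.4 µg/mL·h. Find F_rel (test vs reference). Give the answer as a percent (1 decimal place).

F_rel = 64.9%

F_rel = (AUC_test/D_test) / (AUC_ref/D_ref)
      = (162.6/50) / (250.4/50)
      = 3.252 / 5.008 = 0.6494 = 64.94%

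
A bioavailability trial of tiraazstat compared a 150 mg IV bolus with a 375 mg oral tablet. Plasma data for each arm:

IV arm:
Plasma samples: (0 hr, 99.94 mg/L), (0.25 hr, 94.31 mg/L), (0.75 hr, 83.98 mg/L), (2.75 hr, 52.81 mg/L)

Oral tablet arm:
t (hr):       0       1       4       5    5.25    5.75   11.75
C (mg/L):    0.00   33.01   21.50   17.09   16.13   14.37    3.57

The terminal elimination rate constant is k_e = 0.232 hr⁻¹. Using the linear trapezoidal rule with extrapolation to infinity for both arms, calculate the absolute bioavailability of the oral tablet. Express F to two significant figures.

Trapezoidal AUC_0→2.75 (IV):
  [0→0.25]: (99.94+94.31)/2 × 0.25 = 24.28125
  [0.25→0.75]: (94.31+83.98)/2 × 0.5 = 44.5725
  [0.75→2.75]: (83.98+52.81)/2 × 2 = 136.79
  Sum = 205.64375 mg/L·hr
IV tail: 52.81/0.232 = 227.629; AUC_iv,0→∞ = 205.64375 + 227.629 = 433.27275 mg/L·hr
Trapezoidal AUC_0→11.75 (oral tablet):
  [0→1]: (0.00+33.01)/2 × 1 = 16.505
  [1→4]: (33.01+21.50)/2 × 3 = 81.765
  [4→5]: (21.50+17.09)/2 × 1 = 19.295
  [5→5.25]: (17.09+16.13)/2 × 0.25 = 4.1525
  [5.25→5.75]: (16.13+14.37)/2 × 0.5 = 7.625
  [5.75→11.75]: (14.37+3.57)/2 × 6 = 53.82
  Sum = 183.1625 mg/L·hr
oral tablet tail: 3.57/0.232 = 15.388; AUC_ev,0→∞ = 183.1625 + 15.388 = 198.5505 mg/L·hr
F = (AUC_ev/D_ev)/(AUC_iv/D_iv) = (198.5505/375)/(433.27275/150) = 0.529468/2.888485 = 0.1833

F = 0.18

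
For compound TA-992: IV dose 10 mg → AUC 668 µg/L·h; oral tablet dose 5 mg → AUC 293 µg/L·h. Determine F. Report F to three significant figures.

F = (AUC_ev / D_ev) / (AUC_iv / D_iv)
  = (293/5) / (668/10)
  = 58.6 / 66.8 = 0.8772

F = 0.877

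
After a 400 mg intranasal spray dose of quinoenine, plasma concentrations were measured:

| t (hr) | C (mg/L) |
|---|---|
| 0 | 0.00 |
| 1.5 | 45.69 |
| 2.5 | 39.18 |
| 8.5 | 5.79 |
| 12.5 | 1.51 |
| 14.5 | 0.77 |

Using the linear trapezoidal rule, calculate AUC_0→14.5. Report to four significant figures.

Trapezoidal AUC_0→14.5:
  [0→1.5]: (0.00+45.69)/2 × 1.5 = 34.2675
  [1.5→2.5]: (45.69+39.18)/2 × 1 = 42.435
  [2.5→8.5]: (39.18+5.79)/2 × 6 = 134.91
  [8.5→12.5]: (5.79+1.51)/2 × 4 = 14.6
  [12.5→14.5]: (1.51+0.77)/2 × 2 = 2.28
  Sum = 228.4925 mg/L·hr

AUC = 228.5 mg/L·hr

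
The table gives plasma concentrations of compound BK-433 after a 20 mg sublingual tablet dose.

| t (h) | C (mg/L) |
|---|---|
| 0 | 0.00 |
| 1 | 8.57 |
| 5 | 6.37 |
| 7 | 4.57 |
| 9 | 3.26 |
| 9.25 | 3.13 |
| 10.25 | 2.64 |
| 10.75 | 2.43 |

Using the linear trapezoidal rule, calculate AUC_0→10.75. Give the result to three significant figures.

Trapezoidal AUC_0→10.75:
  [0→1]: (0.00+8.57)/2 × 1 = 4.285
  [1→5]: (8.57+6.37)/2 × 4 = 29.88
  [5→7]: (6.37+4.57)/2 × 2 = 10.94
  [7→9]: (4.57+3.26)/2 × 2 = 7.83
  [9→9.25]: (3.26+3.13)/2 × 0.25 = 0.79875
  [9.25→10.25]: (3.13+2.64)/2 × 1 = 2.885
  [10.25→10.75]: (2.64+2.43)/2 × 0.5 = 1.2675
  Sum = 57.88625 mg/L·h

AUC = 57.9 mg/L·h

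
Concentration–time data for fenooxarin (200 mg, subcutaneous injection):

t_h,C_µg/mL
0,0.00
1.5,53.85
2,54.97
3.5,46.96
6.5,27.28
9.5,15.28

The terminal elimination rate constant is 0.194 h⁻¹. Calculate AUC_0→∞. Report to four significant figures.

AUC = 398.0 µg/mL·h

Trapezoidal AUC_0→9.5:
  [0→1.5]: (0.00+53.85)/2 × 1.5 = 40.3875
  [1.5→2]: (53.85+54.97)/2 × 0.5 = 27.205
  [2→3.5]: (54.97+46.96)/2 × 1.5 = 76.4475
  [3.5→6.5]: (46.96+27.28)/2 × 3 = 111.36
  [6.5→9.5]: (27.28+15.28)/2 × 3 = 63.84
  Sum = 319.24 µg/mL·h
Extrapolated tail: C_last / k_e = 15.28 / 0.194 = 78.763
AUC_0→∞ = 319.24 + 78.763 = 398.003 µg/mL·h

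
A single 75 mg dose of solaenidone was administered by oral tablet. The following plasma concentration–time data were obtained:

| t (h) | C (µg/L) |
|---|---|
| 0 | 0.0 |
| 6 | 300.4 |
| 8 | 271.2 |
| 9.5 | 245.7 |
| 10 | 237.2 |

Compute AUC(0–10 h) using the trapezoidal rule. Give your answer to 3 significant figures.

Trapezoidal AUC_0→10:
  [0→6]: (0.0+300.4)/2 × 6 = 901.2
  [6→8]: (300.4+271.2)/2 × 2 = 571.6
  [8→9.5]: (271.2+245.7)/2 × 1.5 = 387.675
  [9.5→10]: (245.7+237.2)/2 × 0.5 = 120.725
  Sum = 1981.2 µg/L·h

AUC = 1980 µg/L·h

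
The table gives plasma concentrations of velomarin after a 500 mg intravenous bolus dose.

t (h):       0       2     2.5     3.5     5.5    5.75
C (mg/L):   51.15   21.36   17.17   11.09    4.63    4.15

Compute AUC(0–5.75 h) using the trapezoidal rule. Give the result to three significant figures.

Trapezoidal AUC_0→5.75:
  [0→2]: (51.15+21.36)/2 × 2 = 72.51
  [2→2.5]: (21.36+17.17)/2 × 0.5 = 9.6325
  [2.5→3.5]: (17.17+11.09)/2 × 1 = 14.13
  [3.5→5.5]: (11.09+4.63)/2 × 2 = 15.72
  [5.5→5.75]: (4.63+4.15)/2 × 0.25 = 1.0975
  Sum = 113.09 mg/L·h

AUC = 113 mg/L·h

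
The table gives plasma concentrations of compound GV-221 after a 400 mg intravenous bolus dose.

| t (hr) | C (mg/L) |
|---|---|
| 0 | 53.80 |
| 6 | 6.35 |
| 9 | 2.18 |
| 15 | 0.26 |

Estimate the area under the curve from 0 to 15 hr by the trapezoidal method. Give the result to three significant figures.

Trapezoidal AUC_0→15:
  [0→6]: (53.80+6.35)/2 × 6 = 180.45
  [6→9]: (6.35+2.18)/2 × 3 = 12.795
  [9→15]: (2.18+0.26)/2 × 6 = 7.32
  Sum = 200.565 mg/L·hr

AUC = 201 mg/L·hr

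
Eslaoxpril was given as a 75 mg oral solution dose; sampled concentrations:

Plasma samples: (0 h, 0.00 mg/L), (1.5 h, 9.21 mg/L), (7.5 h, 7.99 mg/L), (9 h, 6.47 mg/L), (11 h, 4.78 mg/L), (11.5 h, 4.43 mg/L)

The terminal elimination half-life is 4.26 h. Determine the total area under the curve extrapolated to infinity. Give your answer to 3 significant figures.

Trapezoidal AUC_0→11.5:
  [0→1.5]: (0.00+9.21)/2 × 1.5 = 6.9075
  [1.5→7.5]: (9.21+7.99)/2 × 6 = 51.6
  [7.5→9]: (7.99+6.47)/2 × 1.5 = 10.845
  [9→11]: (6.47+4.78)/2 × 2 = 11.25
  [11→11.5]: (4.78+4.43)/2 × 0.5 = 2.3025
  Sum = 82.905 mg/L·h
k_e = ln2 / t½ = 0.693147 / 4.26 = 0.1627 h^-1
Extrapolated tail: C_last / k_e = 4.43 / 0.1627 = 27.228
AUC_0→∞ = 82.905 + 27.228 = 110.133 mg/L·h

AUC = 110 mg/L·h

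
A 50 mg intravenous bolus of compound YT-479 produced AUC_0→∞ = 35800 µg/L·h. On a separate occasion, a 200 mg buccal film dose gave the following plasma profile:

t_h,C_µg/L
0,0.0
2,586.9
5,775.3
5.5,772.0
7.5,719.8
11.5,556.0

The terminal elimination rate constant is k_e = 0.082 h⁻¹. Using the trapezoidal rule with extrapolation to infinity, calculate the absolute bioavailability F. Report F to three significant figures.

F = 0.0967

Trapezoidal AUC_0→11.5 (buccal film):
  [0→2]: (0.0+586.9)/2 × 2 = 586.9
  [2→5]: (586.9+775.3)/2 × 3 = 2043.3
  [5→5.5]: (775.3+772.0)/2 × 0.5 = 386.825
  [5.5→7.5]: (772.0+719.8)/2 × 2 = 1491.8
  [7.5→11.5]: (719.8+556.0)/2 × 4 = 2551.6
  Sum = 7060.425 µg/L·h
Tail: C_last/k_e = 556.0/0.082 = 6780.488
AUC_0→∞ (buccal film) = 7060.425 + 6780.488 = 13840.913 µg/L·h
F = (AUC_ev/D_ev)/(AUC_iv/D_iv) = (13840.913/200)/(35800/50) = 69.204565/716 = 0.0967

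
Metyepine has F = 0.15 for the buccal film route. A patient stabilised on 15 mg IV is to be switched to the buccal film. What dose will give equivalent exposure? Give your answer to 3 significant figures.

D_buccal = 100 mg

For equal systemic exposure: F × D_ev = D_iv
D_ev = D_iv / F = 15 / 0.15 = 100 mg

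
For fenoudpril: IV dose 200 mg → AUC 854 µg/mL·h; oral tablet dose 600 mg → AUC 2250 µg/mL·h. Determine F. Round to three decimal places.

F = 0.878

F = (AUC_ev / D_ev) / (AUC_iv / D_iv)
  = (2250/600) / (854/200)
  = 3.75 / 4.27 = 0.8782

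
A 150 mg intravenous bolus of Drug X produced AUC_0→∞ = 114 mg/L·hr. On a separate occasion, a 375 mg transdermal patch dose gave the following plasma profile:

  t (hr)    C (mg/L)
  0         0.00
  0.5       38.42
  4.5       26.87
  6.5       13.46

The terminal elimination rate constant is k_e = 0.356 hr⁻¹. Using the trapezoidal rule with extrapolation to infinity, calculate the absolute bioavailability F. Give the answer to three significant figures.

Trapezoidal AUC_0→6.5 (transdermal patch):
  [0→0.5]: (0.00+38.42)/2 × 0.5 = 9.605
  [0.5→4.5]: (38.42+26.87)/2 × 4 = 130.58
  [4.5→6.5]: (26.87+13.46)/2 × 2 = 40.33
  Sum = 180.515 mg/L·hr
Tail: C_last/k_e = 13.46/0.356 = 37.809
AUC_0→∞ (transdermal patch) = 180.515 + 37.809 = 218.324 mg/L·hr
F = (AUC_ev/D_ev)/(AUC_iv/D_iv) = (218.324/375)/(114/150) = 0.582197/0.76 = 0.7660

F = 0.766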